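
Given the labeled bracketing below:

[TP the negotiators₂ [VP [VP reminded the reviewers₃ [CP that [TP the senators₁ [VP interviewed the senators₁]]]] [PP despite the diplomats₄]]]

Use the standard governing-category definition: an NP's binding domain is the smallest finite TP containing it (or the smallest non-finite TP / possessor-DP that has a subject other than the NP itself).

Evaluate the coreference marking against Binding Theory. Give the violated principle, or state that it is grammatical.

Principle C

The two coindexed NPs are *the senators₁* (the higher occurrence) and *the senators₁* (the lower occurrence).
*the senators₁* (the lower occurrence) is an R-expression. Principle C requires it to be free everywhere.
*the senators₁* (the higher occurrence) c-commands it and carries the same index.
The R-expression is bound → Principle C violation.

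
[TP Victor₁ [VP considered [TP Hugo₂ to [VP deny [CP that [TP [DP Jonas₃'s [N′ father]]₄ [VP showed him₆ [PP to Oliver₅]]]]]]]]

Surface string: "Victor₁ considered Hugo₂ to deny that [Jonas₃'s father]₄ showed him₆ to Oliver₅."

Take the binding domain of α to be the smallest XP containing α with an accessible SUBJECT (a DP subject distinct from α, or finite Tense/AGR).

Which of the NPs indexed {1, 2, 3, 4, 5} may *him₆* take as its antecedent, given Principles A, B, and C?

{1, 2, 3}

*him* is a pronoun, so Principle B applies: it must be free in its binding domain.
Binding domain of *him₆*: the embedded TP, whose subject is [Jonas₃'s father]₄.
*Victor₁* c-commands the pronoun but from outside its binding domain, and is not c-commanded by it → coindexation permitted.
*Hugo₂* c-commands the pronoun but from outside its binding domain, and is not c-commanded by it → coindexation permitted.
*Jonas₃* and the pronoun do not c-command one another → neither Principle B nor Principle C is at stake; coindexation permitted.
*[Jonas₃'s father]₄* c-commands the pronoun within its binding domain → coindexation would violate Principle B.
*Oliver₅*: the pronoun c-commands this R-expression → coindexation would violate Principle C on *Oliver₅*.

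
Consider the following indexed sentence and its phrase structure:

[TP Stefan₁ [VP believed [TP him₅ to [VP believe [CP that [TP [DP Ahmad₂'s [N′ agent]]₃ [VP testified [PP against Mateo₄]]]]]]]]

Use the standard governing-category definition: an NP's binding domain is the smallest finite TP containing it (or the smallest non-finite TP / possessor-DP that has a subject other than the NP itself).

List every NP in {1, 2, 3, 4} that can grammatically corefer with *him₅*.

none

*him* is a pronoun, so Principle B applies: it must be free in its binding domain.
Binding domain of *him₅*: the matrix TP, whose subject is Stefan₁.
*Stefan₁* c-commands the pronoun within its binding domain → coindexation would violate Principle B.
*Ahmad₂*: the pronoun c-commands this R-expression → coindexation would violate Principle C on *Ahmad₂*.
*[Ahmad₂'s agent]₃*: the pronoun c-commands this R-expression → coindexation would violate Principle C on *[Ahmad₂'s agent]₃*.
*Mateo₄*: the pronoun c-commands this R-expression → coindexation would violate Principle C on *Mateo₄*.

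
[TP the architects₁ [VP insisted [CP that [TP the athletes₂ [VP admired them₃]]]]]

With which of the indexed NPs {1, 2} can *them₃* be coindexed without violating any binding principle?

{1}

*them* is a pronoun, so Principle B applies: it must be free in its binding domain.
Binding domain of *them₃*: the embedded TP, whose subject is the athletes₂.
*the architects₁* c-commands the pronoun but from outside its binding domain, and is not c-commanded by it → coindexation permitted.
*the athletes₂* c-commands the pronoun within its binding domain → coindexation would violate Principle B.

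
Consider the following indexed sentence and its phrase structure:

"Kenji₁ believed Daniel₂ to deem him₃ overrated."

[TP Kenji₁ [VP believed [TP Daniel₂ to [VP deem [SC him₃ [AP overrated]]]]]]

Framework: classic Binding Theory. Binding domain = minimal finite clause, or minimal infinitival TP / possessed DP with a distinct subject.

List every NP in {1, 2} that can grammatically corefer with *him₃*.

*him* is a pronoun, so Principle B applies: it must be free in its binding domain.
Binding domain of *him₃*: the embedded TP, whose subject is Daniel₂.
*Kenji₁* c-commands the pronoun but from outside its binding domain, and is not c-commanded by it → coindexation permitted.
*Daniel₂* c-commands the pronoun within its binding domain → coindexation would violate Principle B.

{1}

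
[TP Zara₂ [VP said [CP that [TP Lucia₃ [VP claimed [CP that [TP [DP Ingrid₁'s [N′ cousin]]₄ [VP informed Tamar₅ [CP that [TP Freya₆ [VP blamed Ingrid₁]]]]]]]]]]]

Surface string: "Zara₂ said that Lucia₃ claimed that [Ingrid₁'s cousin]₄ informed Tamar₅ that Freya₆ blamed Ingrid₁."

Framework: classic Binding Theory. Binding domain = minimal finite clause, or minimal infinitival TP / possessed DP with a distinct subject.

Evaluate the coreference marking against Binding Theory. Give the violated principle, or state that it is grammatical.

The two coindexed NPs are *Ingrid₁* and *Ingrid₁*.
*Ingrid₁* is an R-expression; no coindexed NP c-commands it, so Principle C holds.
*Ingrid₁* is an R-expression; *Ingrid₁* does not c-command it, and no other NP shares its index, so Principle C is satisfied.
All principles are respected.

grammatical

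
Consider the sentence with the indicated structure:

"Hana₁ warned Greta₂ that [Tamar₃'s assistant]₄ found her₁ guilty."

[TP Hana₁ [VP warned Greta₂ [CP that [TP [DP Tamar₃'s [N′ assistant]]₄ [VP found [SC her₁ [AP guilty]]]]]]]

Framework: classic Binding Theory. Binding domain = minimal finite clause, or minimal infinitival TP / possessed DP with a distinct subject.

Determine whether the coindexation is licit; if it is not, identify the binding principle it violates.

grammatical

The two coindexed NPs are *Hana₁* and *her₁*.
*her₁* is a pronoun; its binding domain is the embedded TP, whose subject is [Tamar₃'s assistant]₄. Within that domain it is c-commanded only by *[Tamar₃'s assistant]₄*, which carries a different index — the pronoun is free locally, so Principle B holds.
*Hana₁* is an R-expression; *her₁* does not c-command it, and no other NP shares its index, so Principle C is satisfied.
All principles are respected.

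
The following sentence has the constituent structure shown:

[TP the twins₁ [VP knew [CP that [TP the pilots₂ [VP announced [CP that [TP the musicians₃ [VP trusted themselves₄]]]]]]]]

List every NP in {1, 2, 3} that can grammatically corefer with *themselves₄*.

{3}

*themselves* is an anaphor, so Principle A applies: it must be bound in its binding domain.
Binding domain of *themselves₄*: the embedded TP, whose subject is the musicians₃.
*the twins₁* c-commands the anaphor but is outside its binding domain → cannot satisfy Principle A.
*the pilots₂* c-commands the anaphor but is outside its binding domain → cannot satisfy Principle A.
*the musicians₃* c-commands the anaphor within its binding domain → licit binder.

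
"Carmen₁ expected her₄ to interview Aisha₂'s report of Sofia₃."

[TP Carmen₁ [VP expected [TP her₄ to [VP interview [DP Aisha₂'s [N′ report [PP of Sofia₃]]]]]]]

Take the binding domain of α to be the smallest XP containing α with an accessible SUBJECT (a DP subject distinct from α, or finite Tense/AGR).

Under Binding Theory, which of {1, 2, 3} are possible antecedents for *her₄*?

*her* is a pronoun, so Principle B applies: it must be free in its binding domain.
Binding domain of *her₄*: the matrix TP, whose subject is Carmen₁.
*Carmen₁* c-commands the pronoun within its binding domain → coindexation would violate Principle B.
*Aisha₂*: the pronoun c-commands this R-expression → coindexation would violate Principle C on *Aisha₂*.
*Sofia₃*: the pronoun c-commands this R-expression → coindexation would violate Principle C on *Sofia₃*.

none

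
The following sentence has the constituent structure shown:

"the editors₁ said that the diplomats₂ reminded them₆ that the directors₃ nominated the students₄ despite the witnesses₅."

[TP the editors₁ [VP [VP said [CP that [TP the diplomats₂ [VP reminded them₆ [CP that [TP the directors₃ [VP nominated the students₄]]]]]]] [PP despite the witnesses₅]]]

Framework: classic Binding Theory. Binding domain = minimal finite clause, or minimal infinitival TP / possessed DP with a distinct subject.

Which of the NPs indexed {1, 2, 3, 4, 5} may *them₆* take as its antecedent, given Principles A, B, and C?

{1, 5}

*them* is a pronoun, so Principle B applies: it must be free in its binding domain.
Binding domain of *them₆*: the embedded TP, whose subject is the diplomats₂.
*the editors₁* c-commands the pronoun but from outside its binding domain, and is not c-commanded by it → coindexation permitted.
*the diplomats₂* c-commands the pronoun within its binding domain → coindexation would violate Principle B.
*the directors₃*: the pronoun c-commands this R-expression → coindexation would violate Principle C on *the directors₃*.
*the students₄*: the pronoun c-commands this R-expression → coindexation would violate Principle C on *the students₄*.
*the witnesses₅* and the pronoun do not c-command one another → neither Principle B nor Principle C is at stake; coindexation permitted.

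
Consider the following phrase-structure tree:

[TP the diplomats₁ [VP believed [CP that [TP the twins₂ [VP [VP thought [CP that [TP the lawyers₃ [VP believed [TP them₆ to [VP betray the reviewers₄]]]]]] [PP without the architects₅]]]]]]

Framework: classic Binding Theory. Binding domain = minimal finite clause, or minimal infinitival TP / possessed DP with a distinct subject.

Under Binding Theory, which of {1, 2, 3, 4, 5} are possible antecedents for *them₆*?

*them* is a pronoun, so Principle B applies: it must be free in its binding domain.
Binding domain of *them₆*: the embedded TP, whose subject is the lawyers₃.
*the diplomats₁* c-commands the pronoun but from outside its binding domain, and is not c-commanded by it → coindexation permitted.
*the twins₂* c-commands the pronoun but from outside its binding domain, and is not c-commanded by it → coindexation permitted.
*the lawyers₃* c-commands the pronoun within its binding domain → coindexation would violate Principle B.
*the reviewers₄*: the pronoun c-commands this R-expression → coindexation would violate Principle C on *the reviewers₄*.
*the architects₅* and the pronoun do not c-command one another → neither Principle B nor Principle C is at stake; coindexation permitted.

{1, 2, 5}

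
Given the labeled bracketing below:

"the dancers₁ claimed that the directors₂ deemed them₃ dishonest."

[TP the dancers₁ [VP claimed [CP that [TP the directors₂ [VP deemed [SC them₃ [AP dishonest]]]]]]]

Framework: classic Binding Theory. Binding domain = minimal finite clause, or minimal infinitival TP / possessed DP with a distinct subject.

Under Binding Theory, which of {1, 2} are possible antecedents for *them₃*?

*them* is a pronoun, so Principle B applies: it must be free in its binding domain.
Binding domain of *them₃*: the embedded TP, whose subject is the directors₂.
*the dancers₁* c-commands the pronoun but from outside its binding domain, and is not c-commanded by it → coindexation permitted.
*the directors₂* c-commands the pronoun within its binding domain → coindexation would violate Principle B.

{1}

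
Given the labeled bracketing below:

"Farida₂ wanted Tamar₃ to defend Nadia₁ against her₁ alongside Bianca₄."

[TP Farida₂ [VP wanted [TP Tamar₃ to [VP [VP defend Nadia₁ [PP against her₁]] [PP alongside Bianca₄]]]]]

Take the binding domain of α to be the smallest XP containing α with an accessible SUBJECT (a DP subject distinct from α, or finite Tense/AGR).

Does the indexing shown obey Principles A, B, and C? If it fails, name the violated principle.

The two coindexed NPs are *Nadia₁* and *her₁*.
*her₁* is a pronoun. Its binding domain is the embedded TP, whose subject is Tamar₃.
*Nadia₁* c-commands it within that domain and carries the same index.
The pronoun is locally bound → Principle B violation.

Principle B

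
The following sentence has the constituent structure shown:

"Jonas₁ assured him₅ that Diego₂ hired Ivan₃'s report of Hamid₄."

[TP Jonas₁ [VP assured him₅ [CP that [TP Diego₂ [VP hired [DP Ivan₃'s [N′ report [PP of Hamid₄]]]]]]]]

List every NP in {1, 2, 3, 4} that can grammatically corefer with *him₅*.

none

*him* is a pronoun, so Principle B applies: it must be free in its binding domain.
Binding domain of *him₅*: the matrix TP, whose subject is Jonas₁.
*Jonas₁* c-commands the pronoun within its binding domain → coindexation would violate Principle B.
*Diego₂*: the pronoun c-commands this R-expression → coindexation would violate Principle C on *Diego₂*.
*Ivan₃*: the pronoun c-commands this R-expression → coindexation would violate Principle C on *Ivan₃*.
*Hamid₄*: the pronoun c-commands this R-expression → coindexation would violate Principle C on *Hamid₄*.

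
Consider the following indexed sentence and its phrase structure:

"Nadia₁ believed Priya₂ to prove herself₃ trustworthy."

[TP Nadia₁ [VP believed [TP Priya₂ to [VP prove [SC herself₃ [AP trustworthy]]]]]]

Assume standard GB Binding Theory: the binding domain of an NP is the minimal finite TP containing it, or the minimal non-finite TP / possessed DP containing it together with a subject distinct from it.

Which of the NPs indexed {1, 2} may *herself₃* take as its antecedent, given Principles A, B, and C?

{2}

*herself* is an anaphor, so Principle A applies: it must be bound in its binding domain.
Binding domain of *herself₃*: the embedded TP, whose subject is Priya₂.
*Nadia₁* c-commands the anaphor but is outside its binding domain → cannot satisfy Principle A.
*Priya₂* c-commands the anaphor within its binding domain → licit binder.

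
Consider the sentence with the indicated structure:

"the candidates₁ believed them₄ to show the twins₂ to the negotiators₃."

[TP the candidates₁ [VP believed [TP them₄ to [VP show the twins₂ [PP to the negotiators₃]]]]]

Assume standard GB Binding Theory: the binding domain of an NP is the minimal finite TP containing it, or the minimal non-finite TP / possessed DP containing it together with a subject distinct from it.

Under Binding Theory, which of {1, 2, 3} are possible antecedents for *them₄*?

*them* is a pronoun, so Principle B applies: it must be free in its binding domain.
Binding domain of *them₄*: the matrix TP, whose subject is the candidates₁.
*the candidates₁* c-commands the pronoun within its binding domain → coindexation would violate Principle B.
*the twins₂*: the pronoun c-commands this R-expression → coindexation would violate Principle C on *the twins₂*.
*the negotiators₃*: the pronoun c-commands this R-expression → coindexation would violate Principle C on *the negotiators₃*.

none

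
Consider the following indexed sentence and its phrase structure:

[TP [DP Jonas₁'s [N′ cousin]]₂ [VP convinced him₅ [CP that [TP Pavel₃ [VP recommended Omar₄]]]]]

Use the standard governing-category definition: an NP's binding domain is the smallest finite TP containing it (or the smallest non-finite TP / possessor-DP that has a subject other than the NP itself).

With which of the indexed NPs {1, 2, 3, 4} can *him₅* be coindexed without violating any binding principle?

*him* is a pronoun, so Principle B applies: it must be free in its binding domain.
Binding domain of *him₅*: the matrix TP, whose subject is [Jonas₁'s cousin]₂.
*Jonas₁* and the pronoun do not c-command one another → neither Principle B nor Principle C is at stake; coindexation permitted.
*[Jonas₁'s cousin]₂* c-commands the pronoun within its binding domain → coindexation would violate Principle B.
*Pavel₃*: the pronoun c-commands this R-expression → coindexation would violate Principle C on *Pavel₃*.
*Omar₄*: the pronoun c-commands this R-expression → coindexation would violate Principle C on *Omar₄*.

{1}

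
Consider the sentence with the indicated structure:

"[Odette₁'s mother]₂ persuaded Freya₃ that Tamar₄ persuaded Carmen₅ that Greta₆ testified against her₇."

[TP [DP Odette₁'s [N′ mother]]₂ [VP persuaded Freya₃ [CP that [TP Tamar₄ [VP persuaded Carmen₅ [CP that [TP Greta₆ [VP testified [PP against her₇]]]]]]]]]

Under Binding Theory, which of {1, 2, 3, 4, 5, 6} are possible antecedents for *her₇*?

*her* is a pronoun, so Principle B applies: it must be free in its binding domain.
Binding domain of *her₇*: the embedded TP, whose subject is Greta₆.
*Odette₁* and the pronoun do not c-command one another → neither Principle B nor Principle C is at stake; coindexation permitted.
*[Odette₁'s mother]₂* c-commands the pronoun but from outside its binding domain, and is not c-commanded by it → coindexation permitted.
*Freya₃* c-commands the pronoun but from outside its binding domain, and is not c-commanded by it → coindexation permitted.
*Tamar₄* c-commands the pronoun but from outside its binding domain, and is not c-commanded by it → coindexation permitted.
*Carmen₅* c-commands the pronoun but from outside its binding domain, and is not c-commanded by it → coindexation permitted.
*Greta₆* c-commands the pronoun within its binding domain → coindexation would violate Principle B.

{1, 2, 3, 4, 5}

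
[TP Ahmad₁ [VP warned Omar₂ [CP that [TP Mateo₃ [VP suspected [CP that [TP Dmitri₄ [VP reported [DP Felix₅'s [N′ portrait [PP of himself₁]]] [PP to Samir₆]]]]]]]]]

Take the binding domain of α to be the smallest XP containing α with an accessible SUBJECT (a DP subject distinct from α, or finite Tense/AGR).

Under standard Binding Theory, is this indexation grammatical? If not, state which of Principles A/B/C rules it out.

Principle A

The two coindexed NPs are *Ahmad₁* and *himself₁*.
*himself₁* is an anaphor. Principle A requires it to be bound within its binding domain — the possessed DP, whose subject is Felix₅.
Within that domain it is c-commanded by *Felix₅*, which does not share its index.
*Ahmad₁* does c-command the anaphor, but from outside its binding domain.
The anaphor is unbound in its domain → Principle A violation.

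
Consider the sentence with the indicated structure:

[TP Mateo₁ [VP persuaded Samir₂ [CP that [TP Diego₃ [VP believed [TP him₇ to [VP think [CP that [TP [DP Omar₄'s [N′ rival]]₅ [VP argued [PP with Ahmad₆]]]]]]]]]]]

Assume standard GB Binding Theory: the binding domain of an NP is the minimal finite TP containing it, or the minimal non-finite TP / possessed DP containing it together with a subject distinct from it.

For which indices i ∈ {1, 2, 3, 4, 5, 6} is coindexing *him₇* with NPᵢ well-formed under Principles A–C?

{1, 2}

*him* is a pronoun, so Principle B applies: it must be free in its binding domain.
Binding domain of *him₇*: the embedded TP, whose subject is Diego₃.
*Mateo₁* c-commands the pronoun but from outside its binding domain, and is not c-commanded by it → coindexation permitted.
*Samir₂* c-commands the pronoun but from outside its binding domain, and is not c-commanded by it → coindexation permitted.
*Diego₃* c-commands the pronoun within its binding domain → coindexation would violate Principle B.
*Omar₄*: the pronoun c-commands this R-expression → coindexation would violate Principle C on *Omar₄*.
*[Omar₄'s rival]₅*: the pronoun c-commands this R-expression → coindexation would violate Principle C on *[Omar₄'s rival]₅*.
*Ahmad₆*: the pronoun c-commands this R-expression → coindexation would violate Principle C on *Ahmad₆*.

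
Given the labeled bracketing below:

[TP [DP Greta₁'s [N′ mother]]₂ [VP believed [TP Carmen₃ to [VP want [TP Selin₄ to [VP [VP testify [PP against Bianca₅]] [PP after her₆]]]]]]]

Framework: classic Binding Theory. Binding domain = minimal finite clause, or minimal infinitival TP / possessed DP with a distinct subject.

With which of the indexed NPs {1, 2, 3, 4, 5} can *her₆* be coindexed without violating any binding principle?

*her* is a pronoun, so Principle B applies: it must be free in its binding domain.
Binding domain of *her₆*: the embedded TP, whose subject is Selin₄.
*Greta₁* and the pronoun do not c-command one another → neither Principle B nor Principle C is at stake; coindexation permitted.
*[Greta₁'s mother]₂* c-commands the pronoun but from outside its binding domain, and is not c-commanded by it → coindexation permitted.
*Carmen₃* c-commands the pronoun but from outside its binding domain, and is not c-commanded by it → coindexation permitted.
*Selin₄* c-commands the pronoun within its binding domain → coindexation would violate Principle B.
*Bianca₅* and the pronoun do not c-command one another → neither Principle B nor Principle C is at stake; coindexation permitted.

{1, 2, 3, 5}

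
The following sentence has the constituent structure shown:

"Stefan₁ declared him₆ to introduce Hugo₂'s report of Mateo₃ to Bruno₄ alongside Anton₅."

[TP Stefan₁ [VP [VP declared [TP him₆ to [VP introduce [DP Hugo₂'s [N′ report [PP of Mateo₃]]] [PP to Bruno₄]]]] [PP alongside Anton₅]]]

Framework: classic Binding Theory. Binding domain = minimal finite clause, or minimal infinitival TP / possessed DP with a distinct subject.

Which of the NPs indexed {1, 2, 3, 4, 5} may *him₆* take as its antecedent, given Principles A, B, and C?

{5}

*him* is a pronoun, so Principle B applies: it must be free in its binding domain.
Binding domain of *him₆*: the matrix TP, whose subject is Stefan₁.
*Stefan₁* c-commands the pronoun within its binding domain → coindexation would violate Principle B.
*Hugo₂*: the pronoun c-commands this R-expression → coindexation would violate Principle C on *Hugo₂*.
*Mateo₃*: the pronoun c-commands this R-expression → coindexation would violate Principle C on *Mateo₃*.
*Bruno₄*: the pronoun c-commands this R-expression → coindexation would violate Principle C on *Bruno₄*.
*Anton₅* and the pronoun do not c-command one another → neither Principle B nor Principle C is at stake; coindexation permitted.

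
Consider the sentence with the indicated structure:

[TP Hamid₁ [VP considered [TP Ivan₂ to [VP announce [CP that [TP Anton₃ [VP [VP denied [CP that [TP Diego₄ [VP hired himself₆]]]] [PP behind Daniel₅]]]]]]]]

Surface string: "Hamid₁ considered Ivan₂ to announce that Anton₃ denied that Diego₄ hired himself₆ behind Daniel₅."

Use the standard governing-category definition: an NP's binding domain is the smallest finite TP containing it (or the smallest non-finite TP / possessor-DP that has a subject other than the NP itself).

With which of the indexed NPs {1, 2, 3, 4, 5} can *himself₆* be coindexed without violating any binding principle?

*himself* is an anaphor, so Principle A applies: it must be bound in its binding domain.
Binding domain of *himself₆*: the embedded TP, whose subject is Diego₄.
*Hamid₁* c-commands the anaphor but is outside its binding domain → cannot satisfy Principle A.
*Ivan₂* c-commands the anaphor but is outside its binding domain → cannot satisfy Principle A.
*Anton₃* c-commands the anaphor but is outside its binding domain → cannot satisfy Principle A.
*Diego₄* c-commands the anaphor within its binding domain → licit binder.
*Daniel₅* does not c-command the anaphor → cannot bind it.

{4}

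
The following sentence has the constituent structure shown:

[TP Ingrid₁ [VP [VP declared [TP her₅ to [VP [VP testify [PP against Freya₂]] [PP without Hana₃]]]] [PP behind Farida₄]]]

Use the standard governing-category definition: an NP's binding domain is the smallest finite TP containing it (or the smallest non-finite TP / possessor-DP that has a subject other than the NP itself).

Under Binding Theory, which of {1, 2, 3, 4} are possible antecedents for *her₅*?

*her* is a pronoun, so Principle B applies: it must be free in its binding domain.
Binding domain of *her₅*: the matrix TP, whose subject is Ingrid₁.
*Ingrid₁* c-commands the pronoun within its binding domain → coindexation would violate Principle B.
*Freya₂*: the pronoun c-commands this R-expression → coindexation would violate Principle C on *Freya₂*.
*Hana₃*: the pronoun c-commands this R-expression → coindexation would violate Principle C on *Hana₃*.
*Farida₄* and the pronoun do not c-command one another → neither Principle B nor Principle C is at stake; coindexation permitted.

{4}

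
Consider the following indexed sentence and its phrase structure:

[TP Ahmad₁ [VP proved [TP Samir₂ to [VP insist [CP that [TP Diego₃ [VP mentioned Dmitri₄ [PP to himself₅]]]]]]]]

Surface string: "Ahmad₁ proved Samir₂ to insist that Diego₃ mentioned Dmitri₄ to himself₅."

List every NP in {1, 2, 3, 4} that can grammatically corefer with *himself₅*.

{3, 4}

*himself* is an anaphor, so Principle A applies: it must be bound in its binding domain.
Binding domain of *himself₅*: the embedded TP, whose subject is Diego₃.
*Ahmad₁* c-commands the anaphor but is outside its binding domain → cannot satisfy Principle A.
*Samir₂* c-commands the anaphor but is outside its binding domain → cannot satisfy Principle A.
*Diego₃* c-commands the anaphor within its binding domain → licit binder.
*Dmitri₄* c-commands the anaphor within its binding domain → licit binder.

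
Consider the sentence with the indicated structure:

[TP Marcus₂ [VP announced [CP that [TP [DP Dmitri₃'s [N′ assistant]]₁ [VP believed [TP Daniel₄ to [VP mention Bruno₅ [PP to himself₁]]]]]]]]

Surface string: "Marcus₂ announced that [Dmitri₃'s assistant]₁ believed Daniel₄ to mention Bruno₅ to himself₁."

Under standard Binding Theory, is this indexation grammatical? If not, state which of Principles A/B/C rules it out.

The two coindexed NPs are *[Dmitri₃'s assistant]₁* and *himself₁*.
*himself₁* is an anaphor. Principle A requires it to be bound within its binding domain — the embedded TP, whose subject is Daniel₄.
Within that domain it is c-commanded by *Daniel₄*, *Bruno₅*, none of which share its index.
*[Dmitri₃'s assistant]₁* does c-command the anaphor, but from outside its binding domain.
The anaphor is unbound in its domain → Principle A violation.

Principle A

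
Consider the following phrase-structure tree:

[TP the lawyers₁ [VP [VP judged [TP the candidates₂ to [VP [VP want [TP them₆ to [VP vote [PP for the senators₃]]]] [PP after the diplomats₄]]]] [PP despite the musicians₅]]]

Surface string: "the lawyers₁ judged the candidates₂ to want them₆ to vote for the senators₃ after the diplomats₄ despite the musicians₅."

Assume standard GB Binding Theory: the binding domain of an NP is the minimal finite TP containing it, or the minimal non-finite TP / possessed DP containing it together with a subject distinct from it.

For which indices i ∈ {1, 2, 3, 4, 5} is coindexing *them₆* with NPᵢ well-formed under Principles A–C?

{1, 4, 5}

*them* is a pronoun, so Principle B applies: it must be free in its binding domain.
Binding domain of *them₆*: the embedded TP, whose subject is the candidates₂.
*the lawyers₁* c-commands the pronoun but from outside its binding domain, and is not c-commanded by it → coindexation permitted.
*the candidates₂* c-commands the pronoun within its binding domain → coindexation would violate Principle B.
*the senators₃*: the pronoun c-commands this R-expression → coindexation would violate Principle C on *the senators₃*.
*the diplomats₄* and the pronoun do not c-command one another → neither Principle B nor Principle C is at stake; coindexation permitted.
*the musicians₅* and the pronoun do not c-command one another → neither Principle B nor Principle C is at stake; coindexation permitted.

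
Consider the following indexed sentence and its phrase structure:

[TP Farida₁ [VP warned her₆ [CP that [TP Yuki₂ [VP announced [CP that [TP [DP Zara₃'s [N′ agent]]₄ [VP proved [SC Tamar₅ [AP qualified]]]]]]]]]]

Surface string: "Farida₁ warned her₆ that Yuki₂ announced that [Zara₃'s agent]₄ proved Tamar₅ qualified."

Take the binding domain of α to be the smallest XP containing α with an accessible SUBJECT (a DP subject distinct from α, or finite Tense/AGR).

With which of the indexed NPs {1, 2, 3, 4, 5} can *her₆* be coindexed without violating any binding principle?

none

*her* is a pronoun, so Principle B applies: it must be free in its binding domain.
Binding domain of *her₆*: the matrix TP, whose subject is Farida₁.
*Farida₁* c-commands the pronoun within its binding domain → coindexation would violate Principle B.
*Yuki₂*: the pronoun c-commands this R-expression → coindexation would violate Principle C on *Yuki₂*.
*Zara₃*: the pronoun c-commands this R-expression → coindexation would violate Principle C on *Zara₃*.
*[Zara₃'s agent]₄*: the pronoun c-commands this R-expression → coindexation would violate Principle C on *[Zara₃'s agent]₄*.
*Tamar₅*: the pronoun c-commands this R-expression → coindexation would violate Principle C on *Tamar₅*.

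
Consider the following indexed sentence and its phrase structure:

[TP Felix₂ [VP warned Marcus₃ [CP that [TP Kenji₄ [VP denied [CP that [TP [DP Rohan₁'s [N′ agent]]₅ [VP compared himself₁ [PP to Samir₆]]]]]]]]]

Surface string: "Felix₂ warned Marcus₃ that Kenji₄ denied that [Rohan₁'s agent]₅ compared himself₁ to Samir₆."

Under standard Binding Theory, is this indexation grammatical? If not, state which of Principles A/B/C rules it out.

The two coindexed NPs are *Rohan₁* and *himself₁*.
*himself₁* is an anaphor. Principle A requires it to be bound within its binding domain — the embedded TP, whose subject is [Rohan₁'s agent]₅.
Within that domain it is c-commanded by *[Rohan₁'s agent]₅*, which does not share its index.
*Rohan₁* does not c-command the anaphor at all.
The anaphor is unbound in its domain → Principle A violation.

Principle A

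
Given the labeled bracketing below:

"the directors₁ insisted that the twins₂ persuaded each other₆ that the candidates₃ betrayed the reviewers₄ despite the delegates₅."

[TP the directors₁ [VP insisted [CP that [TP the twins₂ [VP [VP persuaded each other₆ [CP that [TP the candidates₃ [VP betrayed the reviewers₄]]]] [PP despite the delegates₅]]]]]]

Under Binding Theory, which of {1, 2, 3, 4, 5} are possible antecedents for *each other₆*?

{2}

*each other* is an anaphor, so Principle A applies: it must be bound in its binding domain.
Binding domain of *each other₆*: the embedded TP, whose subject is the twins₂.
*the directors₁* c-commands the anaphor but is outside its binding domain → cannot satisfy Principle A.
*the twins₂* c-commands the anaphor within its binding domain → licit binder.
*the candidates₃* does not c-command the anaphor → cannot bind it.
*the reviewers₄* does not c-command the anaphor → cannot bind it.
*the delegates₅* does not c-command the anaphor → cannot bind it.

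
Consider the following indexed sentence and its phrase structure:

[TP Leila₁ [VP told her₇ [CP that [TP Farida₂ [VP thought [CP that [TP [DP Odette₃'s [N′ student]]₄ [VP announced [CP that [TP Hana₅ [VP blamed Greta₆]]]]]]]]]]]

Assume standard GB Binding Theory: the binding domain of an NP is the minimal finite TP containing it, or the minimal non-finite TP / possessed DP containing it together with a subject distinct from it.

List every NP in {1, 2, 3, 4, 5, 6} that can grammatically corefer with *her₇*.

none

*her* is a pronoun, so Principle B applies: it must be free in its binding domain.
Binding domain of *her₇*: the matrix TP, whose subject is Leila₁.
*Leila₁* c-commands the pronoun within its binding domain → coindexation would violate Principle B.
*Farida₂*: the pronoun c-commands this R-expression → coindexation would violate Principle C on *Farida₂*.
*Odette₃*: the pronoun c-commands this R-expression → coindexation would violate Principle C on *Odette₃*.
*[Odette₃'s student]₄*: the pronoun c-commands this R-expression → coindexation would violate Principle C on *[Odette₃'s student]₄*.
*Hana₅*: the pronoun c-commands this R-expression → coindexation would violate Principle C on *Hana₅*.
*Greta₆*: the pronoun c-commands this R-expression → coindexation would violate Principle C on *Greta₆*.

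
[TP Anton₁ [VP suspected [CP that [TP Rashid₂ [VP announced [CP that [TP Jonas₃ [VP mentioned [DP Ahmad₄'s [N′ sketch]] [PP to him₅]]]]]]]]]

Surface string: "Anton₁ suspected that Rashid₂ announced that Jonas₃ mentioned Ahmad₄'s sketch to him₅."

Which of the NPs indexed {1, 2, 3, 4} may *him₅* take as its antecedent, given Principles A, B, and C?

*him* is a pronoun, so Principle B applies: it must be free in its binding domain.
Binding domain of *him₅*: the embedded TP, whose subject is Jonas₃.
*Anton₁* c-commands the pronoun but from outside its binding domain, and is not c-commanded by it → coindexation permitted.
*Rashid₂* c-commands the pronoun but from outside its binding domain, and is not c-commanded by it → coindexation permitted.
*Jonas₃* c-commands the pronoun within its binding domain → coindexation would violate Principle B.
*Ahmad₄* and the pronoun do not c-command one another → neither Principle B nor Principle C is at stake; coindexation permitted.

{1, 2, 4}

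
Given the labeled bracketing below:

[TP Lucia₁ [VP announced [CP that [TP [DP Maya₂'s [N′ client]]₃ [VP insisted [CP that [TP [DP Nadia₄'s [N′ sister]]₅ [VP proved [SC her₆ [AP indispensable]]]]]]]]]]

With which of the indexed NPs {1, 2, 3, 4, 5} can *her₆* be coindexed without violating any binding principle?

*her* is a pronoun, so Principle B applies: it must be free in its binding domain.
Binding domain of *her₆*: the embedded TP, whose subject is [Nadia₄'s sister]₅.
*Lucia₁* c-commands the pronoun but from outside its binding domain, and is not c-commanded by it → coindexation permitted.
*Maya₂* and the pronoun do not c-command one another → neither Principle B nor Principle C is at stake; coindexation permitted.
*[Maya₂'s client]₃* c-commands the pronoun but from outside its binding domain, and is not c-commanded by it → coindexation permitted.
*Nadia₄* and the pronoun do not c-command one another → neither Principle B nor Principle C is at stake; coindexation permitted.
*[Nadia₄'s sister]₅* c-commands the pronoun within its binding domain → coindexation would violate Principle B.

{1, 2, 3, 4}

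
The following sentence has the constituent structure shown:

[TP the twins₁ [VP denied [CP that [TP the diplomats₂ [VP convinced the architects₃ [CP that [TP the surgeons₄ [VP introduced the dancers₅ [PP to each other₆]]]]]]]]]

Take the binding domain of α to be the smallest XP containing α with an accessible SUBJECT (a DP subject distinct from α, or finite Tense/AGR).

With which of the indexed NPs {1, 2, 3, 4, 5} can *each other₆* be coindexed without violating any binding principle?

*each other* is an anaphor, so Principle A applies: it must be bound in its binding domain.
Binding domain of *each other₆*: the embedded TP, whose subject is the surgeons₄.
*the twins₁* c-commands the anaphor but is outside its binding domain → cannot satisfy Principle A.
*the diplomats₂* c-commands the anaphor but is outside its binding domain → cannot satisfy Principle A.
*the architects₃* c-commands the anaphor but is outside its binding domain → cannot satisfy Principle A.
*the surgeons₄* c-commands the anaphor within its binding domain → licit binder.
*the dancers₅* c-commands the anaphor within its binding domain → licit binder.

{4, 5}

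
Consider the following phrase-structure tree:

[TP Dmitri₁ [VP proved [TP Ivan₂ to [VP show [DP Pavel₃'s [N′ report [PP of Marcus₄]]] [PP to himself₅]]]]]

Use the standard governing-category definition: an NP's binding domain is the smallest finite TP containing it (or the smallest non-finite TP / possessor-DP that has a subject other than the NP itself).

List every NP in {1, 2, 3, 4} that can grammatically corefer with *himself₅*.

*himself* is an anaphor, so Principle A applies: it must be bound in its binding domain.
Binding domain of *himself₅*: the embedded TP, whose subject is Ivan₂.
*Dmitri₁* c-commands the anaphor but is outside its binding domain → cannot satisfy Principle A.
*Ivan₂* c-commands the anaphor within its binding domain → licit binder.
*Pavel₃* does not c-command the anaphor → cannot bind it.
*Marcus₄* does not c-command the anaphor → cannot bind it.

{2}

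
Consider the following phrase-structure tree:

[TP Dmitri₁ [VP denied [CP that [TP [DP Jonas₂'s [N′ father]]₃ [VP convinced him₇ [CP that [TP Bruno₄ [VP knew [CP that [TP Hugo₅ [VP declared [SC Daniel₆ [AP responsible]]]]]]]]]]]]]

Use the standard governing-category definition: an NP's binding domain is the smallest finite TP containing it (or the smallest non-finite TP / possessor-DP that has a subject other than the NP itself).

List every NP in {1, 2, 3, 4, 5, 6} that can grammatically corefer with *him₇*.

*him* is a pronoun, so Principle B applies: it must be free in its binding domain.
Binding domain of *him₇*: the embedded TP, whose subject is [Jonas₂'s father]₃.
*Dmitri₁* c-commands the pronoun but from outside its binding domain, and is not c-commanded by it → coindexation permitted.
*Jonas₂* and the pronoun do not c-command one another → neither Principle B nor Principle C is at stake; coindexation permitted.
*[Jonas₂'s father]₃* c-commands the pronoun within its binding domain → coindexation would violate Principle B.
*Bruno₄*: the pronoun c-commands this R-expression → coindexation would violate Principle C on *Bruno₄*.
*Hugo₅*: the pronoun c-commands this R-expression → coindexation would violate Principle C on *Hugo₅*.
*Daniel₆*: the pronoun c-commands this R-expression → coindexation would violate Principle C on *Daniel₆*.

{1, 2}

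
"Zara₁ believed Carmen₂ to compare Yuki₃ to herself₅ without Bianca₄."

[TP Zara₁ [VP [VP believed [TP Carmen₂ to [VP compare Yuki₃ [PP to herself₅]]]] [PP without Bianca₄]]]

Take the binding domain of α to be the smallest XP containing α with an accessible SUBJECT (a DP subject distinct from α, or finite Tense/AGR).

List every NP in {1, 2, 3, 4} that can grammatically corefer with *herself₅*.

{2, 3}

*herself* is an anaphor, so Principle A applies: it must be bound in its binding domain.
Binding domain of *herself₅*: the embedded TP, whose subject is Carmen₂.
*Zara₁* c-commands the anaphor but is outside its binding domain → cannot satisfy Principle A.
*Carmen₂* c-commands the anaphor within its binding domain → licit binder.
*Yuki₃* c-commands the anaphor within its binding domain → licit binder.
*Bianca₄* does not c-command the anaphor → cannot bind it.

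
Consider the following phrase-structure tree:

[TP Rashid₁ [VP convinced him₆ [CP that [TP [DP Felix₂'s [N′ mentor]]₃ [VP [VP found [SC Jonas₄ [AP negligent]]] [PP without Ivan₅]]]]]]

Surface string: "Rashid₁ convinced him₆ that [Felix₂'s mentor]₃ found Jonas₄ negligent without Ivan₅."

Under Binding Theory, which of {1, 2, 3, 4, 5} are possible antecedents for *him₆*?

none

*him* is a pronoun, so Principle B applies: it must be free in its binding domain.
Binding domain of *him₆*: the matrix TP, whose subject is Rashid₁.
*Rashid₁* c-commands the pronoun within its binding domain → coindexation would violate Principle B.
*Felix₂*: the pronoun c-commands this R-expression → coindexation would violate Principle C on *Felix₂*.
*[Felix₂'s mentor]₃*: the pronoun c-commands this R-expression → coindexation would violate Principle C on *[Felix₂'s mentor]₃*.
*Jonas₄*: the pronoun c-commands this R-expression → coindexation would violate Principle C on *Jonas₄*.
*Ivan₅*: the pronoun c-commands this R-expression → coindexation would violate Principle C on *Ivan₅*.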